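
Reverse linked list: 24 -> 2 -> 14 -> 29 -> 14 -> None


Step 1: curr=24, set curr.next=prev(None) | reversed so far: 24
Step 2: curr=2, set curr.next=prev(24) | reversed so far: 2 -> 24
Step 3: curr=14, set curr.next=prev(2) | reversed so far: 14 -> 2 -> 24
Step 4: curr=29, set curr.next=prev(14) | reversed so far: 29 -> 14 -> 2 -> 24
Step 5: curr=14, set curr.next=prev(29) | reversed so far: 14 -> 29 -> 14 -> 2 -> 24

14 -> 29 -> 14 -> 2 -> 24 -> None


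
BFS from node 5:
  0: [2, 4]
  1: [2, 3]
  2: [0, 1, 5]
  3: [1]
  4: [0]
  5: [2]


Visit 5, enqueue [2]
Visit 2, enqueue [0, 1]
Visit 0, enqueue [4]
Visit 1, enqueue [3]
Visit 4, enqueue []
Visit 3, enqueue []

BFS order: [5, 2, 0, 1, 4, 3]


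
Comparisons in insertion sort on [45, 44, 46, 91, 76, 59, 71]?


Algorithm: insertion sort
Input: [45, 44, 46, 91, 76, 59, 71]
Sorted: [44, 45, 46, 59, 71, 76, 91]

11


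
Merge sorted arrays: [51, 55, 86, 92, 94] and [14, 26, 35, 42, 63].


Take 14 from B
Take 26 from B
Take 35 from B
Take 42 from B
Take 51 from A
Take 55 from A
Take 63 from B

Merged: [14, 26, 35, 42, 51, 55, 63, 86, 92, 94]


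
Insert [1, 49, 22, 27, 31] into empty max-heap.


Insert 1: [1]
Insert 49: [49, 1]
Insert 22: [49, 1, 22]
Insert 27: [49, 27, 22, 1]
Insert 31: [49, 31, 22, 1, 27]

Final heap: [49, 31, 22, 1, 27]


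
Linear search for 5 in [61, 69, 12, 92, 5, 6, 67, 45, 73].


i=0: 61!=5
i=1: 69!=5
i=2: 12!=5
i=3: 92!=5
i=4: 5==5 found!

Found at 4, 5 comps


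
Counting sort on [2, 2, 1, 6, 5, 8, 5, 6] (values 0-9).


Input: [2, 2, 1, 6, 5, 8, 5, 6]
Counts: [0, 1, 2, 0, 0, 2, 2, 0, 1, 0]

Sorted: [1, 2, 2, 5, 5, 6, 6, 8]


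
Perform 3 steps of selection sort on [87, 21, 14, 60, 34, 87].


Initial: [87, 21, 14, 60, 34, 87]
Step 1: min=14 at 2
  Swap: [14, 21, 87, 60, 34, 87]
Step 2: min=21 at 1
  Swap: [14, 21, 87, 60, 34, 87]
Step 3: min=34 at 4
  Swap: [14, 21, 34, 60, 87, 87]

After 3 steps: [14, 21, 34, 60, 87, 87]


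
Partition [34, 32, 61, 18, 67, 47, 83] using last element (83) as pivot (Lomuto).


Pivot: 83
  34 <= 83: advance i (no swap)
  32 <= 83: advance i (no swap)
  61 <= 83: advance i (no swap)
  18 <= 83: advance i (no swap)
  67 <= 83: advance i (no swap)
  47 <= 83: advance i (no swap)
Place pivot at 6: [34, 32, 61, 18, 67, 47, 83]

Partitioned: [34, 32, 61, 18, 67, 47, 83]


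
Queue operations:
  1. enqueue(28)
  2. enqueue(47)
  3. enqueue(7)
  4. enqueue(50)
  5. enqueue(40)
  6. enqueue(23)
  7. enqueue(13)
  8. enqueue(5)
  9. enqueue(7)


enqueue(28) -> [28]
enqueue(47) -> [28, 47]
enqueue(7) -> [28, 47, 7]
enqueue(50) -> [28, 47, 7, 50]
enqueue(40) -> [28, 47, 7, 50, 40]
enqueue(23) -> [28, 47, 7, 50, 40, 23]
enqueue(13) -> [28, 47, 7, 50, 40, 23, 13]
enqueue(5) -> [28, 47, 7, 50, 40, 23, 13, 5]
enqueue(7) -> [28, 47, 7, 50, 40, 23, 13, 5, 7]

Final queue: [28, 47, 7, 50, 40, 23, 13, 5, 7]


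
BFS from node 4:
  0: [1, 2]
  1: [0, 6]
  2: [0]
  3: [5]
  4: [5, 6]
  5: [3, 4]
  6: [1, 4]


Visit 4, enqueue [5, 6]
Visit 5, enqueue [3]
Visit 6, enqueue [1]
Visit 3, enqueue []
Visit 1, enqueue [0]
Visit 0, enqueue [2]
Visit 2, enqueue []

BFS order: [4, 5, 6, 3, 1, 0, 2]


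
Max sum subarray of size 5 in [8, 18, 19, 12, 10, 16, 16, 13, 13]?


[0:5]: 67
[1:6]: 75
[2:7]: 73
[3:8]: 67
[4:9]: 68

Max: 75 at [1:6]


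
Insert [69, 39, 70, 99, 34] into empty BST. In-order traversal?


Insert 69: root
Insert 39: L from 69
Insert 70: R from 69
Insert 99: R from 69 -> R from 70
Insert 34: L from 69 -> L from 39

In-order: [34, 39, 69, 70, 99]


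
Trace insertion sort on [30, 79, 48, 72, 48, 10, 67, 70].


Initial: [30, 79, 48, 72, 48, 10, 67, 70]
Insert 79: [30, 79, 48, 72, 48, 10, 67, 70]
Insert 48: [30, 48, 79, 72, 48, 10, 67, 70]
Insert 72: [30, 48, 72, 79, 48, 10, 67, 70]
Insert 48: [30, 48, 48, 72, 79, 10, 67, 70]
Insert 10: [10, 30, 48, 48, 72, 79, 67, 70]
Insert 67: [10, 30, 48, 48, 67, 72, 79, 70]
Insert 70: [10, 30, 48, 48, 67, 70, 72, 79]

Sorted: [10, 30, 48, 48, 67, 70, 72, 79]


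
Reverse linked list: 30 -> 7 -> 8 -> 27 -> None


Step 1: curr=30, set curr.next=prev(None) | reversed so far: 30
Step 2: curr=7, set curr.next=prev(30) | reversed so far: 7 -> 30
Step 3: curr=8, set curr.next=prev(7) | reversed so far: 8 -> 7 -> 30
Step 4: curr=27, set curr.next=prev(8) | reversed so far: 27 -> 8 -> 7 -> 30

27 -> 8 -> 7 -> 30 -> None


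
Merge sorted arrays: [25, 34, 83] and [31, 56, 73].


Take 25 from A
Take 31 from B
Take 34 from A
Take 56 from B
Take 73 from B

Merged: [25, 31, 34, 56, 73, 83]


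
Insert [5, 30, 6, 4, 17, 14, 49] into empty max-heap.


Insert 5: [5]
Insert 30: [30, 5]
Insert 6: [30, 5, 6]
Insert 4: [30, 5, 6, 4]
Insert 17: [30, 17, 6, 4, 5]
Insert 14: [30, 17, 14, 4, 5, 6]
Insert 49: [49, 17, 30, 4, 5, 6, 14]

Final heap: [49, 17, 30, 4, 5, 6, 14]


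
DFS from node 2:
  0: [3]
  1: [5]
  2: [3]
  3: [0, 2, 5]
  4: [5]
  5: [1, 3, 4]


Visit 2, push [3]
Visit 3, push [5, 0]
Visit 0, push []
Visit 5, push [4, 1]
Visit 1, push []
Visit 4, push []

DFS order: [2, 3, 0, 5, 1, 4]


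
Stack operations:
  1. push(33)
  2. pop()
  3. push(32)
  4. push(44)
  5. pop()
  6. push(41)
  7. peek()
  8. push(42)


push(33) -> [33]
pop()->33, []
push(32) -> [32]
push(44) -> [32, 44]
pop()->44, [32]
push(41) -> [32, 41]
peek()->41
push(42) -> [32, 41, 42]

Final stack: [32, 41, 42]


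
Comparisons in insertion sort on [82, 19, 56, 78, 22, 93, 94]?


Algorithm: insertion sort
Input: [82, 19, 56, 78, 22, 93, 94]
Sorted: [19, 22, 56, 78, 82, 93, 94]

11


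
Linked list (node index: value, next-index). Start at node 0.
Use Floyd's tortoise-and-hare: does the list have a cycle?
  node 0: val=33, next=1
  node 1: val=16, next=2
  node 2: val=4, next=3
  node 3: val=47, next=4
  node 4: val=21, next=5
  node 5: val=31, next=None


Floyd's tortoise (slow, +1) and hare (fast, +2):
  init: slow=0, fast=0
  step 1: slow=1, fast=2
  step 2: slow=2, fast=4
  step 3: fast 4->5->None, no cycle

Cycle: no


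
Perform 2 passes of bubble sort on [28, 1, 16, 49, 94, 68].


Initial: [28, 1, 16, 49, 94, 68]
Pass 1: [1, 16, 28, 49, 68, 94] (3 swaps)
Pass 2: [1, 16, 28, 49, 68, 94] (0 swaps)

After 2 passes: [1, 16, 28, 49, 68, 94]


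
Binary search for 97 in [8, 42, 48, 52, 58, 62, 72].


Step 1: lo=0, hi=6, mid=3, val=52
Step 2: lo=4, hi=6, mid=5, val=62
Step 3: lo=6, hi=6, mid=6, val=72

Not found


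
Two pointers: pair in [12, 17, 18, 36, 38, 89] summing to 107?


lo=0(12)+hi=5(89)=101
lo=1(17)+hi=5(89)=106
lo=2(18)+hi=5(89)=107

Yes: 18+89=107


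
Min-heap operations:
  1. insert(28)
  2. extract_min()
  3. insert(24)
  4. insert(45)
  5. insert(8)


insert(28) -> [28]
extract_min()->28, []
insert(24) -> [24]
insert(45) -> [24, 45]
insert(8) -> [8, 45, 24]

Final heap: [8, 45, 24]


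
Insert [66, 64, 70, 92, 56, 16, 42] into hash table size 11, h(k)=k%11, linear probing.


Insert 66: h=0 -> slot 0
Insert 64: h=9 -> slot 9
Insert 70: h=4 -> slot 4
Insert 92: h=4, 1 probes -> slot 5
Insert 56: h=1 -> slot 1
Insert 16: h=5, 1 probes -> slot 6
Insert 42: h=9, 1 probes -> slot 10

Table: [66, 56, None, None, 70, 92, 16, None, None, 64, 42]


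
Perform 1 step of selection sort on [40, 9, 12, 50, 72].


Initial: [40, 9, 12, 50, 72]
Step 1: min=9 at 1
  Swap: [9, 40, 12, 50, 72]

After 1 step: [9, 40, 12, 50, 72]


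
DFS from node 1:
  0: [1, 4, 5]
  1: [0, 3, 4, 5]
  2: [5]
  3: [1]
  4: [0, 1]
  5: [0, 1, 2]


Visit 1, push [5, 4, 3, 0]
Visit 0, push [5, 4]
Visit 4, push []
Visit 5, push [2]
Visit 2, push []
Visit 3, push []

DFS order: [1, 0, 4, 5, 2, 3]


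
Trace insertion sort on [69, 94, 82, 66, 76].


Initial: [69, 94, 82, 66, 76]
Insert 94: [69, 94, 82, 66, 76]
Insert 82: [69, 82, 94, 66, 76]
Insert 66: [66, 69, 82, 94, 76]
Insert 76: [66, 69, 76, 82, 94]

Sorted: [66, 69, 76, 82, 94]


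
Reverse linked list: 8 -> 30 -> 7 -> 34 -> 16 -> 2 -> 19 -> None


Step 1: curr=8, set curr.next=prev(None) | reversed so far: 8
Step 2: curr=30, set curr.next=prev(8) | reversed so far: 30 -> 8
Step 3: curr=7, set curr.next=prev(30) | reversed so far: 7 -> 30 -> 8
Step 4: curr=34, set curr.next=prev(7) | reversed so far: 34 -> 7 -> 30 -> 8
Step 5: curr=16, set curr.next=prev(34) | reversed so far: 16 -> 34 -> 7 -> 30 -> 8
Step 6: curr=2, set curr.next=prev(16) | reversed so far: 2 -> 16 -> 34 -> 7 -> 30 -> 8
Step 7: curr=19, set curr.next=prev(2) | reversed so far: 19 -> 2 -> 16 -> 34 -> 7 -> 30 -> 8

19 -> 2 -> 16 -> 34 -> 7 -> 30 -> 8 -> None


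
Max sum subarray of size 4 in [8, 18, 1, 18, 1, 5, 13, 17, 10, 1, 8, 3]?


[0:4]: 45
[1:5]: 38
[2:6]: 25
[3:7]: 37
[4:8]: 36
[5:9]: 45
[6:10]: 41
[7:11]: 36
[8:12]: 22

Max: 45 at [0:4]


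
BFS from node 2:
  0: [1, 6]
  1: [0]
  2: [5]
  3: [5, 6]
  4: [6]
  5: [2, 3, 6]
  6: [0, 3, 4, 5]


Visit 2, enqueue [5]
Visit 5, enqueue [3, 6]
Visit 3, enqueue []
Visit 6, enqueue [0, 4]
Visit 0, enqueue [1]
Visit 4, enqueue []
Visit 1, enqueue []

BFS order: [2, 5, 3, 6, 0, 4, 1]


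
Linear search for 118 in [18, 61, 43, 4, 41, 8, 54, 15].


i=0: 18!=118
i=1: 61!=118
i=2: 43!=118
i=3: 4!=118
i=4: 41!=118
i=5: 8!=118
i=6: 54!=118
i=7: 15!=118

Not found, 8 comps


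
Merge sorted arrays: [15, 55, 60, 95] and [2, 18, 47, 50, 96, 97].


Take 2 from B
Take 15 from A
Take 18 from B
Take 47 from B
Take 50 from B
Take 55 from A
Take 60 from A
Take 95 from A

Merged: [2, 15, 18, 47, 50, 55, 60, 95, 96, 97]


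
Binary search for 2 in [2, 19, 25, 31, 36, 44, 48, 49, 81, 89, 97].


Step 1: lo=0, hi=10, mid=5, val=44
Step 2: lo=0, hi=4, mid=2, val=25
Step 3: lo=0, hi=1, mid=0, val=2

Found at index 0


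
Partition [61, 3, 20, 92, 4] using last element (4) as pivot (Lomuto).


Pivot: 4
  3 <= 4: swap -> [3, 61, 20, 92, 4]
Place pivot at 1: [3, 4, 20, 92, 61]

Partitioned: [3, 4, 20, 92, 61]


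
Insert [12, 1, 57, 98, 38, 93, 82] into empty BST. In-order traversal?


Insert 12: root
Insert 1: L from 12
Insert 57: R from 12
Insert 98: R from 12 -> R from 57
Insert 38: R from 12 -> L from 57
Insert 93: R from 12 -> R from 57 -> L from 98
Insert 82: R from 12 -> R from 57 -> L from 98 -> L from 93

In-order: [1, 12, 38, 57, 82, 93, 98]


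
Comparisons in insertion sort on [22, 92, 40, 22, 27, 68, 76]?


Algorithm: insertion sort
Input: [22, 92, 40, 22, 27, 68, 76]
Sorted: [22, 22, 27, 40, 68, 76, 92]

13


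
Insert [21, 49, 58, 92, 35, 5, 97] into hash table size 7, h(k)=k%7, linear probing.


Insert 21: h=0 -> slot 0
Insert 49: h=0, 1 probes -> slot 1
Insert 58: h=2 -> slot 2
Insert 92: h=1, 2 probes -> slot 3
Insert 35: h=0, 4 probes -> slot 4
Insert 5: h=5 -> slot 5
Insert 97: h=6 -> slot 6

Table: [21, 49, 58, 92, 35, 5, 97]


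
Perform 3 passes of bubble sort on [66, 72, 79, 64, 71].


Initial: [66, 72, 79, 64, 71]
Pass 1: [66, 72, 64, 71, 79] (2 swaps)
Pass 2: [66, 64, 71, 72, 79] (2 swaps)
Pass 3: [64, 66, 71, 72, 79] (1 swaps)

After 3 passes: [64, 66, 71, 72, 79]


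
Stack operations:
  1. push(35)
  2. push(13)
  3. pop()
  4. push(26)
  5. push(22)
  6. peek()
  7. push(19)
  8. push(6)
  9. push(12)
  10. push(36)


push(35) -> [35]
push(13) -> [35, 13]
pop()->13, [35]
push(26) -> [35, 26]
push(22) -> [35, 26, 22]
peek()->22
push(19) -> [35, 26, 22, 19]
push(6) -> [35, 26, 22, 19, 6]
push(12) -> [35, 26, 22, 19, 6, 12]
push(36) -> [35, 26, 22, 19, 6, 12, 36]

Final stack: [35, 26, 22, 19, 6, 12, 36]


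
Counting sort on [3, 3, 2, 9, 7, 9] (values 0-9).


Input: [3, 3, 2, 9, 7, 9]
Counts: [0, 0, 1, 2, 0, 0, 0, 1, 0, 2]

Sorted: [2, 3, 3, 7, 9, 9]


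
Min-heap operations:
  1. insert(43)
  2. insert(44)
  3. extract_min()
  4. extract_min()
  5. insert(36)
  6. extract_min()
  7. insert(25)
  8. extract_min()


insert(43) -> [43]
insert(44) -> [43, 44]
extract_min()->43, [44]
extract_min()->44, []
insert(36) -> [36]
extract_min()->36, []
insert(25) -> [25]
extract_min()->25, []

Final heap: []


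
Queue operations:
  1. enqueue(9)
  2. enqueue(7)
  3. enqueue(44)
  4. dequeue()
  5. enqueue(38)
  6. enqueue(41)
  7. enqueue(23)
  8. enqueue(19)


enqueue(9) -> [9]
enqueue(7) -> [9, 7]
enqueue(44) -> [9, 7, 44]
dequeue()->9, [7, 44]
enqueue(38) -> [7, 44, 38]
enqueue(41) -> [7, 44, 38, 41]
enqueue(23) -> [7, 44, 38, 41, 23]
enqueue(19) -> [7, 44, 38, 41, 23, 19]

Final queue: [7, 44, 38, 41, 23, 19]


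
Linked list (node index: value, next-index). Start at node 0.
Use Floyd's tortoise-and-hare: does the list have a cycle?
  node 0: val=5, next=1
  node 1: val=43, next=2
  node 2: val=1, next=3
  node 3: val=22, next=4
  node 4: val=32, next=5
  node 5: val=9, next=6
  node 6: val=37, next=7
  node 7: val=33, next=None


Floyd's tortoise (slow, +1) and hare (fast, +2):
  init: slow=0, fast=0
  step 1: slow=1, fast=2
  step 2: slow=2, fast=4
  step 3: slow=3, fast=6
  step 4: fast 6->7->None, no cycle

Cycle: no


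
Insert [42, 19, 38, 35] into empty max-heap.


Insert 42: [42]
Insert 19: [42, 19]
Insert 38: [42, 19, 38]
Insert 35: [42, 35, 38, 19]

Final heap: [42, 35, 38, 19]


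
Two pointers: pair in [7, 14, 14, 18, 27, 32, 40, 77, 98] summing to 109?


lo=0(7)+hi=8(98)=105
lo=1(14)+hi=8(98)=112
lo=1(14)+hi=7(77)=91
lo=2(14)+hi=7(77)=91
lo=3(18)+hi=7(77)=95
lo=4(27)+hi=7(77)=104
lo=5(32)+hi=7(77)=109

Yes: 32+77=109


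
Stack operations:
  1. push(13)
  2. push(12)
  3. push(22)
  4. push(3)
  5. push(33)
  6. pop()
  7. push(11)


push(13) -> [13]
push(12) -> [13, 12]
push(22) -> [13, 12, 22]
push(3) -> [13, 12, 22, 3]
push(33) -> [13, 12, 22, 3, 33]
pop()->33, [13, 12, 22, 3]
push(11) -> [13, 12, 22, 3, 11]

Final stack: [13, 12, 22, 3, 11]


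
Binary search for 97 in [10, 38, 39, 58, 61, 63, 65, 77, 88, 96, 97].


Step 1: lo=0, hi=10, mid=5, val=63
Step 2: lo=6, hi=10, mid=8, val=88
Step 3: lo=9, hi=10, mid=9, val=96
Step 4: lo=10, hi=10, mid=10, val=97

Found at index 10


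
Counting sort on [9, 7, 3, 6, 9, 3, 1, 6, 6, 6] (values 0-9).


Input: [9, 7, 3, 6, 9, 3, 1, 6, 6, 6]
Counts: [0, 1, 0, 2, 0, 0, 4, 1, 0, 2]

Sorted: [1, 3, 3, 6, 6, 6, 6, 7, 9, 9]


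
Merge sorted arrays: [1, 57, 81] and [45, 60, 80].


Take 1 from A
Take 45 from B
Take 57 from A
Take 60 from B
Take 80 from B

Merged: [1, 45, 57, 60, 80, 81]


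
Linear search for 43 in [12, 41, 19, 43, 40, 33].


i=0: 12!=43
i=1: 41!=43
i=2: 19!=43
i=3: 43==43 found!

Found at 3, 4 comps


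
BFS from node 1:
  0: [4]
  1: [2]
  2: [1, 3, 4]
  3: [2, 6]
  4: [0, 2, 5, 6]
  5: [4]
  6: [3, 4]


Visit 1, enqueue [2]
Visit 2, enqueue [3, 4]
Visit 3, enqueue [6]
Visit 4, enqueue [0, 5]
Visit 6, enqueue []
Visit 0, enqueue []
Visit 5, enqueue []

BFS order: [1, 2, 3, 4, 6, 0, 5]


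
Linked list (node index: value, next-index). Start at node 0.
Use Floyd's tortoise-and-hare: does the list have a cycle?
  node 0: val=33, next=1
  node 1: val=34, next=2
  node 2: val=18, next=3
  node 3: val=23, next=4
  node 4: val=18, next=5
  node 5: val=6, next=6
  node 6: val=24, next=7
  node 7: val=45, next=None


Floyd's tortoise (slow, +1) and hare (fast, +2):
  init: slow=0, fast=0
  step 1: slow=1, fast=2
  step 2: slow=2, fast=4
  step 3: slow=3, fast=6
  step 4: fast 6->7->None, no cycle

Cycle: no


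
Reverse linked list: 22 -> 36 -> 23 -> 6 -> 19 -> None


Step 1: curr=22, set curr.next=prev(None) | reversed so far: 22
Step 2: curr=36, set curr.next=prev(22) | reversed so far: 36 -> 22
Step 3: curr=23, set curr.next=prev(36) | reversed so far: 23 -> 36 -> 22
Step 4: curr=6, set curr.next=prev(23) | reversed so far: 6 -> 23 -> 36 -> 22
Step 5: curr=19, set curr.next=prev(6) | reversed so far: 19 -> 6 -> 23 -> 36 -> 22

19 -> 6 -> 23 -> 36 -> 22 -> None


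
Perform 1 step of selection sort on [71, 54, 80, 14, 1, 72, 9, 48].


Initial: [71, 54, 80, 14, 1, 72, 9, 48]
Step 1: min=1 at 4
  Swap: [1, 54, 80, 14, 71, 72, 9, 48]

After 1 step: [1, 54, 80, 14, 71, 72, 9, 48]


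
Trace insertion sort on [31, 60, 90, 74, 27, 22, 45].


Initial: [31, 60, 90, 74, 27, 22, 45]
Insert 60: [31, 60, 90, 74, 27, 22, 45]
Insert 90: [31, 60, 90, 74, 27, 22, 45]
Insert 74: [31, 60, 74, 90, 27, 22, 45]
Insert 27: [27, 31, 60, 74, 90, 22, 45]
Insert 22: [22, 27, 31, 60, 74, 90, 45]
Insert 45: [22, 27, 31, 45, 60, 74, 90]

Sorted: [22, 27, 31, 45, 60, 74, 90]


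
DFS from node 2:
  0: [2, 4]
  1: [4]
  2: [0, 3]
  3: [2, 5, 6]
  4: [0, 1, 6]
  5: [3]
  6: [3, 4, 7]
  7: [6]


Visit 2, push [3, 0]
Visit 0, push [4]
Visit 4, push [6, 1]
Visit 1, push []
Visit 6, push [7, 3]
Visit 3, push [5]
Visit 5, push []
Visit 7, push []

DFS order: [2, 0, 4, 1, 6, 3, 5, 7]


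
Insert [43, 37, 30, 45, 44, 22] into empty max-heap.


Insert 43: [43]
Insert 37: [43, 37]
Insert 30: [43, 37, 30]
Insert 45: [45, 43, 30, 37]
Insert 44: [45, 44, 30, 37, 43]
Insert 22: [45, 44, 30, 37, 43, 22]

Final heap: [45, 44, 30, 37, 43, 22]


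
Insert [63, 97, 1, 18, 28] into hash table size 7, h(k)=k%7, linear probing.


Insert 63: h=0 -> slot 0
Insert 97: h=6 -> slot 6
Insert 1: h=1 -> slot 1
Insert 18: h=4 -> slot 4
Insert 28: h=0, 2 probes -> slot 2

Table: [63, 1, 28, None, 18, None, 97]


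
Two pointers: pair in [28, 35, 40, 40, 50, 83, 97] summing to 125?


lo=0(28)+hi=6(97)=125

Yes: 28+97=125


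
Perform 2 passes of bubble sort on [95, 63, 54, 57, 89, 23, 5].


Initial: [95, 63, 54, 57, 89, 23, 5]
Pass 1: [63, 54, 57, 89, 23, 5, 95] (6 swaps)
Pass 2: [54, 57, 63, 23, 5, 89, 95] (4 swaps)

After 2 passes: [54, 57, 63, 23, 5, 89, 95]


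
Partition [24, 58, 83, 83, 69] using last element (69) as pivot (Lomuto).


Pivot: 69
  24 <= 69: advance i (no swap)
  58 <= 69: advance i (no swap)
Place pivot at 2: [24, 58, 69, 83, 83]

Partitioned: [24, 58, 69, 83, 83]


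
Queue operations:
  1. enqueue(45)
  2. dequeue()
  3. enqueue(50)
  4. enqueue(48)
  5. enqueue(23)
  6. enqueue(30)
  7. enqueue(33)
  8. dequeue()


enqueue(45) -> [45]
dequeue()->45, []
enqueue(50) -> [50]
enqueue(48) -> [50, 48]
enqueue(23) -> [50, 48, 23]
enqueue(30) -> [50, 48, 23, 30]
enqueue(33) -> [50, 48, 23, 30, 33]
dequeue()->50, [48, 23, 30, 33]

Final queue: [48, 23, 30, 33]


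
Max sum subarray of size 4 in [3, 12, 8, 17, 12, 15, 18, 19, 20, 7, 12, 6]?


[0:4]: 40
[1:5]: 49
[2:6]: 52
[3:7]: 62
[4:8]: 64
[5:9]: 72
[6:10]: 64
[7:11]: 58
[8:12]: 45

Max: 72 at [5:9]


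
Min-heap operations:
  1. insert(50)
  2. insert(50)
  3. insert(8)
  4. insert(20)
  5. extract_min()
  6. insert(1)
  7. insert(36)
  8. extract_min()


insert(50) -> [50]
insert(50) -> [50, 50]
insert(8) -> [8, 50, 50]
insert(20) -> [8, 20, 50, 50]
extract_min()->8, [20, 50, 50]
insert(1) -> [1, 20, 50, 50]
insert(36) -> [1, 20, 50, 50, 36]
extract_min()->1, [20, 36, 50, 50]

Final heap: [20, 36, 50, 50]


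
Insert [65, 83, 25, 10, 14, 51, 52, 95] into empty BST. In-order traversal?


Insert 65: root
Insert 83: R from 65
Insert 25: L from 65
Insert 10: L from 65 -> L from 25
Insert 14: L from 65 -> L from 25 -> R from 10
Insert 51: L from 65 -> R from 25
Insert 52: L from 65 -> R from 25 -> R from 51
Insert 95: R from 65 -> R from 83

In-order: [10, 14, 25, 51, 52, 65, 83, 95]


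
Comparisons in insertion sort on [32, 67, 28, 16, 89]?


Algorithm: insertion sort
Input: [32, 67, 28, 16, 89]
Sorted: [16, 28, 32, 67, 89]

7


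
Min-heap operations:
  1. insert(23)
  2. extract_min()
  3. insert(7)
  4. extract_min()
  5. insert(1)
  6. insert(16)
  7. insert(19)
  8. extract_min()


insert(23) -> [23]
extract_min()->23, []
insert(7) -> [7]
extract_min()->7, []
insert(1) -> [1]
insert(16) -> [1, 16]
insert(19) -> [1, 16, 19]
extract_min()->1, [16, 19]

Final heap: [16, 19]


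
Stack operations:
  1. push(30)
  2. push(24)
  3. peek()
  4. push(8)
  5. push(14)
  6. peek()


push(30) -> [30]
push(24) -> [30, 24]
peek()->24
push(8) -> [30, 24, 8]
push(14) -> [30, 24, 8, 14]
peek()->14

Final stack: [30, 24, 8, 14]


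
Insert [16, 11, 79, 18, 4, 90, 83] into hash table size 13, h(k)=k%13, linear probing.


Insert 16: h=3 -> slot 3
Insert 11: h=11 -> slot 11
Insert 79: h=1 -> slot 1
Insert 18: h=5 -> slot 5
Insert 4: h=4 -> slot 4
Insert 90: h=12 -> slot 12
Insert 83: h=5, 1 probes -> slot 6

Table: [None, 79, None, 16, 4, 18, 83, None, None, None, None, 11, 90]


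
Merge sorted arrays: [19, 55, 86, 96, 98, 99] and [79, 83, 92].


Take 19 from A
Take 55 from A
Take 79 from B
Take 83 from B
Take 86 from A
Take 92 from B

Merged: [19, 55, 79, 83, 86, 92, 96, 98, 99]


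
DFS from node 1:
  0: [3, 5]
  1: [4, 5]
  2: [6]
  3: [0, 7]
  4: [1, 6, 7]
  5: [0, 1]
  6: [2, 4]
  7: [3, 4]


Visit 1, push [5, 4]
Visit 4, push [7, 6]
Visit 6, push [2]
Visit 2, push []
Visit 7, push [3]
Visit 3, push [0]
Visit 0, push [5]
Visit 5, push []

DFS order: [1, 4, 6, 2, 7, 3, 0, 5]


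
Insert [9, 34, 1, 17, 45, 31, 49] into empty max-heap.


Insert 9: [9]
Insert 34: [34, 9]
Insert 1: [34, 9, 1]
Insert 17: [34, 17, 1, 9]
Insert 45: [45, 34, 1, 9, 17]
Insert 31: [45, 34, 31, 9, 17, 1]
Insert 49: [49, 34, 45, 9, 17, 1, 31]

Final heap: [49, 34, 45, 9, 17, 1, 31]


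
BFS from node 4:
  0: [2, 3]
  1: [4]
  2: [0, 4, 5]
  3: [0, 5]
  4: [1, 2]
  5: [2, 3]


Visit 4, enqueue [1, 2]
Visit 1, enqueue []
Visit 2, enqueue [0, 5]
Visit 0, enqueue [3]
Visit 5, enqueue []
Visit 3, enqueue []

BFS order: [4, 1, 2, 0, 5, 3]


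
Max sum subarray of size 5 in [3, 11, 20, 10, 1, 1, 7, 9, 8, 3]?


[0:5]: 45
[1:6]: 43
[2:7]: 39
[3:8]: 28
[4:9]: 26
[5:10]: 28

Max: 45 at [0:5]


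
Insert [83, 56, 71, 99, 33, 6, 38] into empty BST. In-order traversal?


Insert 83: root
Insert 56: L from 83
Insert 71: L from 83 -> R from 56
Insert 99: R from 83
Insert 33: L from 83 -> L from 56
Insert 6: L from 83 -> L from 56 -> L from 33
Insert 38: L from 83 -> L from 56 -> R from 33

In-order: [6, 33, 38, 56, 71, 83, 99]


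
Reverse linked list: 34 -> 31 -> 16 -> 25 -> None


Step 1: curr=34, set curr.next=prev(None) | reversed so far: 34
Step 2: curr=31, set curr.next=prev(34) | reversed so far: 31 -> 34
Step 3: curr=16, set curr.next=prev(31) | reversed so far: 16 -> 31 -> 34
Step 4: curr=25, set curr.next=prev(16) | reversed so far: 25 -> 16 -> 31 -> 34

25 -> 16 -> 31 -> 34 -> None


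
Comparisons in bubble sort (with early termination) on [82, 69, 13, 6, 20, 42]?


Algorithm: bubble sort (with early termination)
Input: [82, 69, 13, 6, 20, 42]
Sorted: [6, 13, 20, 42, 69, 82]

14


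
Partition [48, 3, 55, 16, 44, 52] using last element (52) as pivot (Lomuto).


Pivot: 52
  48 <= 52: advance i (no swap)
  3 <= 52: advance i (no swap)
  16 <= 52: swap -> [48, 3, 16, 55, 44, 52]
  44 <= 52: swap -> [48, 3, 16, 44, 55, 52]
Place pivot at 4: [48, 3, 16, 44, 52, 55]

Partitioned: [48, 3, 16, 44, 52, 55]


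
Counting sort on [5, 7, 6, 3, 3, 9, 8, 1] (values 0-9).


Input: [5, 7, 6, 3, 3, 9, 8, 1]
Counts: [0, 1, 0, 2, 0, 1, 1, 1, 1, 1]

Sorted: [1, 3, 3, 5, 6, 7, 8, 9]


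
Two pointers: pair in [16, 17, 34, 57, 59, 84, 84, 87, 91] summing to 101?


lo=0(16)+hi=8(91)=107
lo=0(16)+hi=7(87)=103
lo=0(16)+hi=6(84)=100
lo=1(17)+hi=6(84)=101

Yes: 17+84=101


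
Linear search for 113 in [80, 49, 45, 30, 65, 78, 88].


i=0: 80!=113
i=1: 49!=113
i=2: 45!=113
i=3: 30!=113
i=4: 65!=113
i=5: 78!=113
i=6: 88!=113

Not found, 7 comps


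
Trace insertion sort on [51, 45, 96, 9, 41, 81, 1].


Initial: [51, 45, 96, 9, 41, 81, 1]
Insert 45: [45, 51, 96, 9, 41, 81, 1]
Insert 96: [45, 51, 96, 9, 41, 81, 1]
Insert 9: [9, 45, 51, 96, 41, 81, 1]
Insert 41: [9, 41, 45, 51, 96, 81, 1]
Insert 81: [9, 41, 45, 51, 81, 96, 1]
Insert 1: [1, 9, 41, 45, 51, 81, 96]

Sorted: [1, 9, 41, 45, 51, 81, 96]


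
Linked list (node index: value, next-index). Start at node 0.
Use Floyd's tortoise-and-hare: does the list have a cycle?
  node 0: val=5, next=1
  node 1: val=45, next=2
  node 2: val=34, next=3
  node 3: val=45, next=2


Floyd's tortoise (slow, +1) and hare (fast, +2):
  init: slow=0, fast=0
  step 1: slow=1, fast=2
  step 2: slow=2, fast=2
  slow == fast at node 2: cycle detected

Cycle: yes


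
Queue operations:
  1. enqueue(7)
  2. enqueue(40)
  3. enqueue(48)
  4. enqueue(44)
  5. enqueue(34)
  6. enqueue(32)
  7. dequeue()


enqueue(7) -> [7]
enqueue(40) -> [7, 40]
enqueue(48) -> [7, 40, 48]
enqueue(44) -> [7, 40, 48, 44]
enqueue(34) -> [7, 40, 48, 44, 34]
enqueue(32) -> [7, 40, 48, 44, 34, 32]
dequeue()->7, [40, 48, 44, 34, 32]

Final queue: [40, 48, 44, 34, 32]


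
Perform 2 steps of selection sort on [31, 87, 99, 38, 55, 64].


Initial: [31, 87, 99, 38, 55, 64]
Step 1: min=31 at 0
  Swap: [31, 87, 99, 38, 55, 64]
Step 2: min=38 at 3
  Swap: [31, 38, 99, 87, 55, 64]

After 2 steps: [31, 38, 99, 87, 55, 64]


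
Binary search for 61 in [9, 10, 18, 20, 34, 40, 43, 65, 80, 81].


Step 1: lo=0, hi=9, mid=4, val=34
Step 2: lo=5, hi=9, mid=7, val=65
Step 3: lo=5, hi=6, mid=5, val=40
Step 4: lo=6, hi=6, mid=6, val=43

Not found


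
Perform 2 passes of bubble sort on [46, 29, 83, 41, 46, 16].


Initial: [46, 29, 83, 41, 46, 16]
Pass 1: [29, 46, 41, 46, 16, 83] (4 swaps)
Pass 2: [29, 41, 46, 16, 46, 83] (2 swaps)

After 2 passes: [29, 41, 46, 16, 46, 83]


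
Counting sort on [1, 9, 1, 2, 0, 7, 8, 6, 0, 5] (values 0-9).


Input: [1, 9, 1, 2, 0, 7, 8, 6, 0, 5]
Counts: [2, 2, 1, 0, 0, 1, 1, 1, 1, 1]

Sorted: [0, 0, 1, 1, 2, 5, 6, 7, 8, 9]


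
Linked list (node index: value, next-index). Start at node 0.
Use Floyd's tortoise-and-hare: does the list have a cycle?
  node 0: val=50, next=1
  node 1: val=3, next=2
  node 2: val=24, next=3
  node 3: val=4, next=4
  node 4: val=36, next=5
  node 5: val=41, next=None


Floyd's tortoise (slow, +1) and hare (fast, +2):
  init: slow=0, fast=0
  step 1: slow=1, fast=2
  step 2: slow=2, fast=4
  step 3: fast 4->5->None, no cycle

Cycle: no


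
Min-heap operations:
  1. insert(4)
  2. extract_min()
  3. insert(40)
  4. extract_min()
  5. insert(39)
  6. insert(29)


insert(4) -> [4]
extract_min()->4, []
insert(40) -> [40]
extract_min()->40, []
insert(39) -> [39]
insert(29) -> [29, 39]

Final heap: [29, 39]


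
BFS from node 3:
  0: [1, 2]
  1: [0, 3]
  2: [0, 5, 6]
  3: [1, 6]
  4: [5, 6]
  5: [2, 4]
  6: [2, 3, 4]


Visit 3, enqueue [1, 6]
Visit 1, enqueue [0]
Visit 6, enqueue [2, 4]
Visit 0, enqueue []
Visit 2, enqueue [5]
Visit 4, enqueue []
Visit 5, enqueue []

BFS order: [3, 1, 6, 0, 2, 4, 5]


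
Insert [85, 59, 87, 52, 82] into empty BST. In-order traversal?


Insert 85: root
Insert 59: L from 85
Insert 87: R from 85
Insert 52: L from 85 -> L from 59
Insert 82: L from 85 -> R from 59

In-order: [52, 59, 82, 85, 87]


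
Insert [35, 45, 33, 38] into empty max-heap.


Insert 35: [35]
Insert 45: [45, 35]
Insert 33: [45, 35, 33]
Insert 38: [45, 38, 33, 35]

Final heap: [45, 38, 33, 35]


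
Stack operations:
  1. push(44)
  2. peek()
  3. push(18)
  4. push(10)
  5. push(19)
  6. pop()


push(44) -> [44]
peek()->44
push(18) -> [44, 18]
push(10) -> [44, 18, 10]
push(19) -> [44, 18, 10, 19]
pop()->19, [44, 18, 10]

Final stack: [44, 18, 10]


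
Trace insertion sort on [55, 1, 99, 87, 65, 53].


Initial: [55, 1, 99, 87, 65, 53]
Insert 1: [1, 55, 99, 87, 65, 53]
Insert 99: [1, 55, 99, 87, 65, 53]
Insert 87: [1, 55, 87, 99, 65, 53]
Insert 65: [1, 55, 65, 87, 99, 53]
Insert 53: [1, 53, 55, 65, 87, 99]

Sorted: [1, 53, 55, 65, 87, 99]


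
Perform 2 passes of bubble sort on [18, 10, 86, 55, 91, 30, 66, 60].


Initial: [18, 10, 86, 55, 91, 30, 66, 60]
Pass 1: [10, 18, 55, 86, 30, 66, 60, 91] (5 swaps)
Pass 2: [10, 18, 55, 30, 66, 60, 86, 91] (3 swaps)

After 2 passes: [10, 18, 55, 30, 66, 60, 86, 91]


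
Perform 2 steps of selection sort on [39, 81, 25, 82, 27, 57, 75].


Initial: [39, 81, 25, 82, 27, 57, 75]
Step 1: min=25 at 2
  Swap: [25, 81, 39, 82, 27, 57, 75]
Step 2: min=27 at 4
  Swap: [25, 27, 39, 82, 81, 57, 75]

After 2 steps: [25, 27, 39, 82, 81, 57, 75]


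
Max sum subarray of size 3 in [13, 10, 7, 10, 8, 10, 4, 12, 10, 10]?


[0:3]: 30
[1:4]: 27
[2:5]: 25
[3:6]: 28
[4:7]: 22
[5:8]: 26
[6:9]: 26
[7:10]: 32

Max: 32 at [7:10]


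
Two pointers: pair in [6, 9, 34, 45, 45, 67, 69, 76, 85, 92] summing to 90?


lo=0(6)+hi=9(92)=98
lo=0(6)+hi=8(85)=91
lo=0(6)+hi=7(76)=82
lo=1(9)+hi=7(76)=85
lo=2(34)+hi=7(76)=110
lo=2(34)+hi=6(69)=103
lo=2(34)+hi=5(67)=101
lo=2(34)+hi=4(45)=79
lo=3(45)+hi=4(45)=90

Yes: 45+45=90


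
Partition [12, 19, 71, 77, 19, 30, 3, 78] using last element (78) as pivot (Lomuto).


Pivot: 78
  12 <= 78: advance i (no swap)
  19 <= 78: advance i (no swap)
  71 <= 78: advance i (no swap)
  77 <= 78: advance i (no swap)
  19 <= 78: advance i (no swap)
  30 <= 78: advance i (no swap)
  3 <= 78: advance i (no swap)
Place pivot at 7: [12, 19, 71, 77, 19, 30, 3, 78]

Partitioned: [12, 19, 71, 77, 19, 30, 3, 78]


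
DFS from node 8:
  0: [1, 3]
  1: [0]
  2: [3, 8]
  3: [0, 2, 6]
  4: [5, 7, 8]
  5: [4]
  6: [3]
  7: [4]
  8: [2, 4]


Visit 8, push [4, 2]
Visit 2, push [3]
Visit 3, push [6, 0]
Visit 0, push [1]
Visit 1, push []
Visit 6, push []
Visit 4, push [7, 5]
Visit 5, push []
Visit 7, push []

DFS order: [8, 2, 3, 0, 1, 6, 4, 5, 7]


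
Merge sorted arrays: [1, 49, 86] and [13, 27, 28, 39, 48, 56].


Take 1 from A
Take 13 from B
Take 27 from B
Take 28 from B
Take 39 from B
Take 48 from B
Take 49 from A
Take 56 from B

Merged: [1, 13, 27, 28, 39, 48, 49, 56, 86]


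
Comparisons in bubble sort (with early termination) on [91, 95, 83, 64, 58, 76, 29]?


Algorithm: bubble sort (with early termination)
Input: [91, 95, 83, 64, 58, 76, 29]
Sorted: [29, 58, 64, 76, 83, 91, 95]

21


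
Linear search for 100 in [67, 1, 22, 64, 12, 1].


i=0: 67!=100
i=1: 1!=100
i=2: 22!=100
i=3: 64!=100
i=4: 12!=100
i=5: 1!=100

Not found, 6 comps


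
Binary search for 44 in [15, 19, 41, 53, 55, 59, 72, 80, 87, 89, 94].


Step 1: lo=0, hi=10, mid=5, val=59
Step 2: lo=0, hi=4, mid=2, val=41
Step 3: lo=3, hi=4, mid=3, val=53

Not found


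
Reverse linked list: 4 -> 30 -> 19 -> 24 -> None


Step 1: curr=4, set curr.next=prev(None) | reversed so far: 4
Step 2: curr=30, set curr.next=prev(4) | reversed so far: 30 -> 4
Step 3: curr=19, set curr.next=prev(30) | reversed so far: 19 -> 30 -> 4
Step 4: curr=24, set curr.next=prev(19) | reversed so far: 24 -> 19 -> 30 -> 4

24 -> 19 -> 30 -> 4 -> None


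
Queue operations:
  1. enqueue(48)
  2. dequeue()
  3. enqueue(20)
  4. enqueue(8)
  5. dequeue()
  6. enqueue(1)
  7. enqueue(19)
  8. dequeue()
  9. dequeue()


enqueue(48) -> [48]
dequeue()->48, []
enqueue(20) -> [20]
enqueue(8) -> [20, 8]
dequeue()->20, [8]
enqueue(1) -> [8, 1]
enqueue(19) -> [8, 1, 19]
dequeue()->8, [1, 19]
dequeue()->1, [19]

Final queue: [19]


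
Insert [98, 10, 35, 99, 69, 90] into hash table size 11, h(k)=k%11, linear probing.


Insert 98: h=10 -> slot 10
Insert 10: h=10, 1 probes -> slot 0
Insert 35: h=2 -> slot 2
Insert 99: h=0, 1 probes -> slot 1
Insert 69: h=3 -> slot 3
Insert 90: h=2, 2 probes -> slot 4

Table: [10, 99, 35, 69, 90, None, None, None, None, None, 98]


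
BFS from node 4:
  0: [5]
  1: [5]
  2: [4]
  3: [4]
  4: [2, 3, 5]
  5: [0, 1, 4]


Visit 4, enqueue [2, 3, 5]
Visit 2, enqueue []
Visit 3, enqueue []
Visit 5, enqueue [0, 1]
Visit 0, enqueue []
Visit 1, enqueue []

BFS order: [4, 2, 3, 5, 0, 1]


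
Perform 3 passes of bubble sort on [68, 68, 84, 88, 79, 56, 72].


Initial: [68, 68, 84, 88, 79, 56, 72]
Pass 1: [68, 68, 84, 79, 56, 72, 88] (3 swaps)
Pass 2: [68, 68, 79, 56, 72, 84, 88] (3 swaps)
Pass 3: [68, 68, 56, 72, 79, 84, 88] (2 swaps)

After 3 passes: [68, 68, 56, 72, 79, 84, 88]


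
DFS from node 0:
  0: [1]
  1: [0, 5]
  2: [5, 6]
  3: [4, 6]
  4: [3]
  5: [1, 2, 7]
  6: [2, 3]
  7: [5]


Visit 0, push [1]
Visit 1, push [5]
Visit 5, push [7, 2]
Visit 2, push [6]
Visit 6, push [3]
Visit 3, push [4]
Visit 4, push []
Visit 7, push []

DFS order: [0, 1, 5, 2, 6, 3, 4, 7]


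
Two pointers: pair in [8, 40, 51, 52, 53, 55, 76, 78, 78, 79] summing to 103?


lo=0(8)+hi=9(79)=87
lo=1(40)+hi=9(79)=119
lo=1(40)+hi=8(78)=118
lo=1(40)+hi=7(78)=118
lo=1(40)+hi=6(76)=116
lo=1(40)+hi=5(55)=95
lo=2(51)+hi=5(55)=106
lo=2(51)+hi=4(53)=104
lo=2(51)+hi=3(52)=103

Yes: 51+52=103


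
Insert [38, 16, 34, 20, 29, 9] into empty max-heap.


Insert 38: [38]
Insert 16: [38, 16]
Insert 34: [38, 16, 34]
Insert 20: [38, 20, 34, 16]
Insert 29: [38, 29, 34, 16, 20]
Insert 9: [38, 29, 34, 16, 20, 9]

Final heap: [38, 29, 34, 16, 20, 9]


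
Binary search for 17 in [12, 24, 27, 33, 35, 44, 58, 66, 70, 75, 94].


Step 1: lo=0, hi=10, mid=5, val=44
Step 2: lo=0, hi=4, mid=2, val=27
Step 3: lo=0, hi=1, mid=0, val=12
Step 4: lo=1, hi=1, mid=1, val=24

Not found


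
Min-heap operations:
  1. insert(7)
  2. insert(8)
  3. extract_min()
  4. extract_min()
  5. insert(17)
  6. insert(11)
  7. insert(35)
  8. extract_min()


insert(7) -> [7]
insert(8) -> [7, 8]
extract_min()->7, [8]
extract_min()->8, []
insert(17) -> [17]
insert(11) -> [11, 17]
insert(35) -> [11, 17, 35]
extract_min()->11, [17, 35]

Final heap: [17, 35]


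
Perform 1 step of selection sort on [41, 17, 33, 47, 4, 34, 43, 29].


Initial: [41, 17, 33, 47, 4, 34, 43, 29]
Step 1: min=4 at 4
  Swap: [4, 17, 33, 47, 41, 34, 43, 29]

After 1 step: [4, 17, 33, 47, 41, 34, 43, 29]


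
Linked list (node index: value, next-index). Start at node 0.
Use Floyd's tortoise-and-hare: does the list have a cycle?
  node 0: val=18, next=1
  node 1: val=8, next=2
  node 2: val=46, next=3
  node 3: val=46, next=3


Floyd's tortoise (slow, +1) and hare (fast, +2):
  init: slow=0, fast=0
  step 1: slow=1, fast=2
  step 2: slow=2, fast=3
  step 3: slow=3, fast=3
  slow == fast at node 3: cycle detected

Cycle: yes


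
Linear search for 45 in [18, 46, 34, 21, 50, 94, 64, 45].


i=0: 18!=45
i=1: 46!=45
i=2: 34!=45
i=3: 21!=45
i=4: 50!=45
i=5: 94!=45
i=6: 64!=45
i=7: 45==45 found!

Found at 7, 8 comps


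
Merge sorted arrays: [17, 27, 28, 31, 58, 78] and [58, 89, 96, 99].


Take 17 from A
Take 27 from A
Take 28 from A
Take 31 from A
Take 58 from A
Take 58 from B
Take 78 from A

Merged: [17, 27, 28, 31, 58, 58, 78, 89, 96, 99]


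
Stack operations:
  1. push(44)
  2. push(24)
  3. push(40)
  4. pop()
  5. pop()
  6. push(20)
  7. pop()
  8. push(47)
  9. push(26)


push(44) -> [44]
push(24) -> [44, 24]
push(40) -> [44, 24, 40]
pop()->40, [44, 24]
pop()->24, [44]
push(20) -> [44, 20]
pop()->20, [44]
push(47) -> [44, 47]
push(26) -> [44, 47, 26]

Final stack: [44, 47, 26]


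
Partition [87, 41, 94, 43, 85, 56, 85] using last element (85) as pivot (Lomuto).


Pivot: 85
  41 <= 85: swap -> [41, 87, 94, 43, 85, 56, 85]
  43 <= 85: swap -> [41, 43, 94, 87, 85, 56, 85]
  85 <= 85: swap -> [41, 43, 85, 87, 94, 56, 85]
  56 <= 85: swap -> [41, 43, 85, 56, 94, 87, 85]
Place pivot at 4: [41, 43, 85, 56, 85, 87, 94]

Partitioned: [41, 43, 85, 56, 85, 87, 94]


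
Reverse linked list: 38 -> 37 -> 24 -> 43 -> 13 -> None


Step 1: curr=38, set curr.next=prev(None) | reversed so far: 38
Step 2: curr=37, set curr.next=prev(38) | reversed so far: 37 -> 38
Step 3: curr=24, set curr.next=prev(37) | reversed so far: 24 -> 37 -> 38
Step 4: curr=43, set curr.next=prev(24) | reversed so far: 43 -> 24 -> 37 -> 38
Step 5: curr=13, set curr.next=prev(43) | reversed so far: 13 -> 43 -> 24 -> 37 -> 38

13 -> 43 -> 24 -> 37 -> 38 -> None


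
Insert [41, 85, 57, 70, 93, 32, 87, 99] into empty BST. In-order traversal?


Insert 41: root
Insert 85: R from 41
Insert 57: R from 41 -> L from 85
Insert 70: R from 41 -> L from 85 -> R from 57
Insert 93: R from 41 -> R from 85
Insert 32: L from 41
Insert 87: R from 41 -> R from 85 -> L from 93
Insert 99: R from 41 -> R from 85 -> R from 93

In-order: [32, 41, 57, 70, 85, 87, 93, 99]


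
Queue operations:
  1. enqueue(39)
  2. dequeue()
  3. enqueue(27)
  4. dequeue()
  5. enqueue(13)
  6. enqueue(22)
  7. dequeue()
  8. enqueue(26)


enqueue(39) -> [39]
dequeue()->39, []
enqueue(27) -> [27]
dequeue()->27, []
enqueue(13) -> [13]
enqueue(22) -> [13, 22]
dequeue()->13, [22]
enqueue(26) -> [22, 26]

Final queue: [22, 26]


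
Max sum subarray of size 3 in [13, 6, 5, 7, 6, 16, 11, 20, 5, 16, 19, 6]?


[0:3]: 24
[1:4]: 18
[2:5]: 18
[3:6]: 29
[4:7]: 33
[5:8]: 47
[6:9]: 36
[7:10]: 41
[8:11]: 40
[9:12]: 41

Max: 47 at [5:8]


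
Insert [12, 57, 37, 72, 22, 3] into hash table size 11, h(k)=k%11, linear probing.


Insert 12: h=1 -> slot 1
Insert 57: h=2 -> slot 2
Insert 37: h=4 -> slot 4
Insert 72: h=6 -> slot 6
Insert 22: h=0 -> slot 0
Insert 3: h=3 -> slot 3

Table: [22, 12, 57, 3, 37, None, 72, None, None, None, None]


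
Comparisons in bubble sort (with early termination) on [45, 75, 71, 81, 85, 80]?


Algorithm: bubble sort (with early termination)
Input: [45, 75, 71, 81, 85, 80]
Sorted: [45, 71, 75, 80, 81, 85]

12


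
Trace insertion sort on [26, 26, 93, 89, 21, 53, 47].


Initial: [26, 26, 93, 89, 21, 53, 47]
Insert 26: [26, 26, 93, 89, 21, 53, 47]
Insert 93: [26, 26, 93, 89, 21, 53, 47]
Insert 89: [26, 26, 89, 93, 21, 53, 47]
Insert 21: [21, 26, 26, 89, 93, 53, 47]
Insert 53: [21, 26, 26, 53, 89, 93, 47]
Insert 47: [21, 26, 26, 47, 53, 89, 93]

Sorted: [21, 26, 26, 47, 53, 89, 93]


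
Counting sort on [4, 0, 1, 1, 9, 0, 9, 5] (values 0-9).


Input: [4, 0, 1, 1, 9, 0, 9, 5]
Counts: [2, 2, 0, 0, 1, 1, 0, 0, 0, 2]

Sorted: [0, 0, 1, 1, 4, 5, 9, 9]


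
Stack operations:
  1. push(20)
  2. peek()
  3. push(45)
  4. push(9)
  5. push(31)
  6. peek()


push(20) -> [20]
peek()->20
push(45) -> [20, 45]
push(9) -> [20, 45, 9]
push(31) -> [20, 45, 9, 31]
peek()->31

Final stack: [20, 45, 9, 31]


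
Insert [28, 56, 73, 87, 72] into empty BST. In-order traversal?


Insert 28: root
Insert 56: R from 28
Insert 73: R from 28 -> R from 56
Insert 87: R from 28 -> R from 56 -> R from 73
Insert 72: R from 28 -> R from 56 -> L from 73

In-order: [28, 56, 72, 73, 87]


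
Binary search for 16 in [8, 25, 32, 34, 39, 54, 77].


Step 1: lo=0, hi=6, mid=3, val=34
Step 2: lo=0, hi=2, mid=1, val=25
Step 3: lo=0, hi=0, mid=0, val=8

Not found


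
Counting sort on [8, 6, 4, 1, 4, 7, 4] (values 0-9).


Input: [8, 6, 4, 1, 4, 7, 4]
Counts: [0, 1, 0, 0, 3, 0, 1, 1, 1, 0]

Sorted: [1, 4, 4, 4, 6, 7, 8]


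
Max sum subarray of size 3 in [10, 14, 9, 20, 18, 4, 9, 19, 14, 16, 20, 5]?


[0:3]: 33
[1:4]: 43
[2:5]: 47
[3:6]: 42
[4:7]: 31
[5:8]: 32
[6:9]: 42
[7:10]: 49
[8:11]: 50
[9:12]: 41

Max: 50 at [8:11]


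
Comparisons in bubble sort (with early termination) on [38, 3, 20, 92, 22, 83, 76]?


Algorithm: bubble sort (with early termination)
Input: [38, 3, 20, 92, 22, 83, 76]
Sorted: [3, 20, 22, 38, 76, 83, 92]

15


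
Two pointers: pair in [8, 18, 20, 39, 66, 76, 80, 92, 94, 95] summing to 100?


lo=0(8)+hi=9(95)=103
lo=0(8)+hi=8(94)=102
lo=0(8)+hi=7(92)=100

Yes: 8+92=100


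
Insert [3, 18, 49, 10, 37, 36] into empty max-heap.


Insert 3: [3]
Insert 18: [18, 3]
Insert 49: [49, 3, 18]
Insert 10: [49, 10, 18, 3]
Insert 37: [49, 37, 18, 3, 10]
Insert 36: [49, 37, 36, 3, 10, 18]

Final heap: [49, 37, 36, 3, 10, 18]


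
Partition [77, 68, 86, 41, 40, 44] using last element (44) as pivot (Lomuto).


Pivot: 44
  41 <= 44: swap -> [41, 68, 86, 77, 40, 44]
  40 <= 44: swap -> [41, 40, 86, 77, 68, 44]
Place pivot at 2: [41, 40, 44, 77, 68, 86]

Partitioned: [41, 40, 44, 77, 68, 86]


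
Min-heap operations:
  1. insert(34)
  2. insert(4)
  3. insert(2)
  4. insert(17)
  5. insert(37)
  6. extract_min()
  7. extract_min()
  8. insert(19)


insert(34) -> [34]
insert(4) -> [4, 34]
insert(2) -> [2, 34, 4]
insert(17) -> [2, 17, 4, 34]
insert(37) -> [2, 17, 4, 34, 37]
extract_min()->2, [4, 17, 37, 34]
extract_min()->4, [17, 34, 37]
insert(19) -> [17, 19, 37, 34]

Final heap: [17, 19, 37, 34]


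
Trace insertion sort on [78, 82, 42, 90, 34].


Initial: [78, 82, 42, 90, 34]
Insert 82: [78, 82, 42, 90, 34]
Insert 42: [42, 78, 82, 90, 34]
Insert 90: [42, 78, 82, 90, 34]
Insert 34: [34, 42, 78, 82, 90]

Sorted: [34, 42, 78, 82, 90]
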